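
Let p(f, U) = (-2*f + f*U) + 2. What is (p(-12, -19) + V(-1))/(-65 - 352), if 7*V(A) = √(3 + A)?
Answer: -254/417 - √2/2919 ≈ -0.60960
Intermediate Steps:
V(A) = √(3 + A)/7
p(f, U) = 2 - 2*f + U*f (p(f, U) = (-2*f + U*f) + 2 = 2 - 2*f + U*f)
(p(-12, -19) + V(-1))/(-65 - 352) = ((2 - 2*(-12) - 19*(-12)) + √(3 - 1)/7)/(-65 - 352) = ((2 + 24 + 228) + √2/7)/(-417) = (254 + √2/7)*(-1/417) = -254/417 - √2/2919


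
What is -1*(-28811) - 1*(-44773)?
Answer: 73584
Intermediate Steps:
-1*(-28811) - 1*(-44773) = 28811 + 44773 = 73584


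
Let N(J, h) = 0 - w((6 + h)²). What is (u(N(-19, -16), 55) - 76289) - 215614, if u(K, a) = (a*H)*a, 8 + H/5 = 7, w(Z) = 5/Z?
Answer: -307028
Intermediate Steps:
H = -5 (H = -40 + 5*7 = -40 + 35 = -5)
N(J, h) = -5/(6 + h)² (N(J, h) = 0 - 5/((6 + h)²) = 0 - 5/(6 + h)² = -5/(6 + h)²)
u(K, a) = -5*a² (u(K, a) = (a*(-5))*a = (-5*a)*a = -5*a²)
(u(N(-19, -16), 55) - 76289) - 215614 = (-5*55² - 76289) - 215614 = (-5*3025 - 76289) - 215614 = (-15125 - 76289) - 215614 = -91414 - 215614 = -307028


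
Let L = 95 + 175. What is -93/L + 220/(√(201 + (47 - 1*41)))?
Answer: -31/90 + 220*√23/69 ≈ 14.947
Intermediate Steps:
L = 270
-93/L + 220/(√(201 + (47 - 1*41))) = -93/270 + 220/(√(201 + (47 - 1*41))) = -93*1/270 + 220/(√(201 + (47 - 41))) = -31/90 + 220/(√(201 + 6)) = -31/90 + 220/(√207) = -31/90 + 220/((3*√23)) = -31/90 + 220*(√23/69) = -31/90 + 220*√23/69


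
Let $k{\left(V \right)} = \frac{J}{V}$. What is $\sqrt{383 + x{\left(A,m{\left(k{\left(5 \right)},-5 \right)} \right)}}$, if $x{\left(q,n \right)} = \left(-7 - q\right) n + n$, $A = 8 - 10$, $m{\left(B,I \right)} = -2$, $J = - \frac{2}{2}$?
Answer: $\sqrt{391} \approx 19.774$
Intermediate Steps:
$J = -1$ ($J = \left(-2\right) \frac{1}{2} = -1$)
$k{\left(V \right)} = - \frac{1}{V}$
$A = -2$ ($A = 8 - 10 = -2$)
$x{\left(q,n \right)} = n + n \left(-7 - q\right)$ ($x{\left(q,n \right)} = n \left(-7 - q\right) + n = n + n \left(-7 - q\right)$)
$\sqrt{383 + x{\left(A,m{\left(k{\left(5 \right)},-5 \right)} \right)}} = \sqrt{383 - - 2 \left(6 - 2\right)} = \sqrt{383 - \left(-2\right) 4} = \sqrt{383 + 8} = \sqrt{391}$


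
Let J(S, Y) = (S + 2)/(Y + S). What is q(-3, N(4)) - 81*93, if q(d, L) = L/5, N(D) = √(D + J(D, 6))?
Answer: -7533 + √115/25 ≈ -7532.6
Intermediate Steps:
J(S, Y) = (2 + S)/(S + Y)
N(D) = √(D + (2 + D)/(6 + D)) (N(D) = √(D + (2 + D)/(D + 6)) = √(D + (2 + D)/(6 + D)))
q(d, L) = L/5 (q(d, L) = L*(⅕) = L/5)
q(-3, N(4)) - 81*93 = √((2 + 4 + 4*(6 + 4))/(6 + 4))/5 - 81*93 = √((2 + 4 + 4*10)/10)/5 - 7533 = √((2 + 4 + 40)/10)/5 - 7533 = √((⅒)*46)/5 - 7533 = √(23/5)/5 - 7533 = (√115/5)/5 - 7533 = √115/25 - 7533 = -7533 + √115/25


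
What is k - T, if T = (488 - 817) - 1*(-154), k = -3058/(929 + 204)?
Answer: 17747/103 ≈ 172.30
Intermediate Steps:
k = -278/103 (k = -3058/1133 = -3058*1/1133 = -278/103 ≈ -2.6990)
T = -175 (T = -329 + 154 = -175)
k - T = -278/103 - 1*(-175) = -278/103 + 175 = 17747/103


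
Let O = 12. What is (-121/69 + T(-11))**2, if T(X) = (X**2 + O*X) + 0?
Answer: 774400/4761 ≈ 162.65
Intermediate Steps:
T(X) = X**2 + 12*X (T(X) = (X**2 + 12*X) + 0 = X**2 + 12*X)
(-121/69 + T(-11))**2 = (-121/69 - 11*(12 - 11))**2 = (-121*1/69 - 11*1)**2 = (-121/69 - 11)**2 = (-880/69)**2 = 774400/4761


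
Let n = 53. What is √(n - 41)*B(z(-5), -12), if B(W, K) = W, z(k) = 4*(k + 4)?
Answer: -8*√3 ≈ -13.856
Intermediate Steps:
z(k) = 16 + 4*k (z(k) = 4*(4 + k) = 16 + 4*k)
√(n - 41)*B(z(-5), -12) = √(53 - 41)*(16 + 4*(-5)) = √12*(16 - 20) = (2*√3)*(-4) = -8*√3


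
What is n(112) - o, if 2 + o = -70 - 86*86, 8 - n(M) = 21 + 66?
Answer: 7389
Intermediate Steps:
n(M) = -79 (n(M) = 8 - (21 + 66) = 8 - 1*87 = 8 - 87 = -79)
o = -7468 (o = -2 + (-70 - 86*86) = -2 + (-70 - 7396) = -2 - 7466 = -7468)
n(112) - o = -79 - 1*(-7468) = -79 + 7468 = 7389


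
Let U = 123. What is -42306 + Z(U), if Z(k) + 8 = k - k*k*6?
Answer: -132965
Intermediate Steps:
Z(k) = -8 + k - 6*k**2 (Z(k) = -8 + (k - k*k*6) = -8 + (k - k**2*6) = -8 + (k - 6*k**2) = -8 + k - 6*k**2)
-42306 + Z(U) = -42306 + (-8 + 123 - 6*123**2) = -42306 + (-8 + 123 - 6*15129) = -42306 + (-8 + 123 - 90774) = -42306 - 90659 = -132965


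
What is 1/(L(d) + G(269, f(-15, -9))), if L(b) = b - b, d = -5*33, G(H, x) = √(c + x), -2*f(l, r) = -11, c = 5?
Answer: √42/21 ≈ 0.30861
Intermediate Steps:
f(l, r) = 11/2 (f(l, r) = -½*(-11) = 11/2)
G(H, x) = √(5 + x)
d = -165
L(b) = 0
1/(L(d) + G(269, f(-15, -9))) = 1/(0 + √(5 + 11/2)) = 1/(0 + √(21/2)) = 1/(0 + √42/2) = 1/(√42/2) = √42/21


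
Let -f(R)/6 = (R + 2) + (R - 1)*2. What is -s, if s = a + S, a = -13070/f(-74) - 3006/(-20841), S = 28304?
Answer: -130909442095/4626702 ≈ -28294.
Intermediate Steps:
f(R) = -18*R (f(R) = -6*((R + 2) + (R - 1)*2) = -6*((2 + R) + (-1 + R)*2) = -6*((2 + R) + (-2 + 2*R)) = -18*R)
a = -44731313/4626702 (a = -13070/((-18*(-74))) - 3006/(-20841) = -13070/1332 - 3006*(-1/20841) = -13070*1/1332 + 1002/6947 = -6535/666 + 1002/6947 = -44731313/4626702 ≈ -9.6681)
s = 130909442095/4626702 (s = -44731313/4626702 + 28304 = 130909442095/4626702 ≈ 28294.)
-s = -1*130909442095/4626702 = -130909442095/4626702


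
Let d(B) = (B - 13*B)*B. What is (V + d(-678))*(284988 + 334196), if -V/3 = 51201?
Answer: -3510656254224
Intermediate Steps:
V = -153603 (V = -3*51201 = -153603)
d(B) = -12*B**2 (d(B) = (-12*B)*B = -12*B**2)
(V + d(-678))*(284988 + 334196) = (-153603 - 12*(-678)**2)*(284988 + 334196) = (-153603 - 12*459684)*619184 = (-153603 - 5516208)*619184 = -5669811*619184 = -3510656254224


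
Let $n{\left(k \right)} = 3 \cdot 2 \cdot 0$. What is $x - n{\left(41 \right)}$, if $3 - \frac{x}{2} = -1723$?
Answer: $3452$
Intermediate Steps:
$x = 3452$ ($x = 6 - -3446 = 6 + 3446 = 3452$)
$n{\left(k \right)} = 0$ ($n{\left(k \right)} = 6 \cdot 0 = 0$)
$x - n{\left(41 \right)} = 3452 - 0 = 3452 + 0 = 3452$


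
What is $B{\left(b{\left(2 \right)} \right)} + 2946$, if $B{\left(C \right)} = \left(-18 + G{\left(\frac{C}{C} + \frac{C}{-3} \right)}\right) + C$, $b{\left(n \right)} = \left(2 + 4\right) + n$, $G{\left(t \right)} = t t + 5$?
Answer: $\frac{26494}{9} \approx 2943.8$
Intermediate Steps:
$G{\left(t \right)} = 5 + t^{2}$ ($G{\left(t \right)} = t^{2} + 5 = 5 + t^{2}$)
$b{\left(n \right)} = 6 + n$
$B{\left(C \right)} = -13 + C + \left(1 - \frac{C}{3}\right)^{2}$ ($B{\left(C \right)} = \left(-18 + \left(5 + \left(\frac{C}{C} + \frac{C}{-3}\right)^{2}\right)\right) + C = \left(-18 + \left(5 + \left(1 + C \left(- \frac{1}{3}\right)\right)^{2}\right)\right) + C = \left(-18 + \left(5 + \left(1 - \frac{C}{3}\right)^{2}\right)\right) + C = \left(-13 + \left(1 - \frac{C}{3}\right)^{2}\right) + C = -13 + C + \left(1 - \frac{C}{3}\right)^{2}$)
$B{\left(b{\left(2 \right)} \right)} + 2946 = \left(-12 + \frac{6 + 2}{3} + \frac{\left(6 + 2\right)^{2}}{9}\right) + 2946 = \left(-12 + \frac{1}{3} \cdot 8 + \frac{8^{2}}{9}\right) + 2946 = \left(-12 + \frac{8}{3} + \frac{1}{9} \cdot 64\right) + 2946 = \left(-12 + \frac{8}{3} + \frac{64}{9}\right) + 2946 = - \frac{20}{9} + 2946 = \frac{26494}{9}$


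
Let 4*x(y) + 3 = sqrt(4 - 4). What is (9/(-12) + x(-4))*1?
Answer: -3/2 ≈ -1.5000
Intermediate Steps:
x(y) = -3/4 (x(y) = -3/4 + sqrt(4 - 4)/4 = -3/4 + sqrt(0)/4 = -3/4 + (1/4)*0 = -3/4 + 0 = -3/4)
(9/(-12) + x(-4))*1 = (9/(-12) - 3/4)*1 = (9*(-1/12) - 3/4)*1 = (-3/4 - 3/4)*1 = -3/2*1 = -3/2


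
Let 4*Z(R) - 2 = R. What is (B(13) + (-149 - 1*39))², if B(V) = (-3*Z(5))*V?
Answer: 1050625/16 ≈ 65664.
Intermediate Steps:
Z(R) = ½ + R/4
B(V) = -21*V/4 (B(V) = (-3*(½ + (¼)*5))*V = (-3*(½ + 5/4))*V = (-3*7/4)*V = -21*V/4)
(B(13) + (-149 - 1*39))² = (-21/4*13 + (-149 - 1*39))² = (-273/4 + (-149 - 39))² = (-273/4 - 188)² = (-1025/4)² = 1050625/16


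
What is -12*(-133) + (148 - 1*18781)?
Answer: -17037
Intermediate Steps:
-12*(-133) + (148 - 1*18781) = 1596 + (148 - 18781) = 1596 - 18633 = -17037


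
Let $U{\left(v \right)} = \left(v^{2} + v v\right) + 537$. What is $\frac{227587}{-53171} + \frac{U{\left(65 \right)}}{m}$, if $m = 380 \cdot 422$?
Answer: $- \frac{1895684397}{448763240} \approx -4.2242$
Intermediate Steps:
$U{\left(v \right)} = 537 + 2 v^{2}$ ($U{\left(v \right)} = \left(v^{2} + v^{2}\right) + 537 = 2 v^{2} + 537 = 537 + 2 v^{2}$)
$m = 160360$
$\frac{227587}{-53171} + \frac{U{\left(65 \right)}}{m} = \frac{227587}{-53171} + \frac{537 + 2 \cdot 65^{2}}{160360} = 227587 \left(- \frac{1}{53171}\right) + \left(537 + 2 \cdot 4225\right) \frac{1}{160360} = - \frac{227587}{53171} + \left(537 + 8450\right) \frac{1}{160360} = - \frac{227587}{53171} + 8987 \cdot \frac{1}{160360} = - \frac{227587}{53171} + \frac{473}{8440} = - \frac{1895684397}{448763240}$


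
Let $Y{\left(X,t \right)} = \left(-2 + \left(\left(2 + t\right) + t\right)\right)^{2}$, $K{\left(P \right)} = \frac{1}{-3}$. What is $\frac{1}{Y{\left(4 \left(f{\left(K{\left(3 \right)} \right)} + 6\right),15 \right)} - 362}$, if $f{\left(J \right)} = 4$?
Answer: $\frac{1}{538} \approx 0.0018587$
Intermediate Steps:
$K{\left(P \right)} = - \frac{1}{3}$
$Y{\left(X,t \right)} = 4 t^{2}$ ($Y{\left(X,t \right)} = \left(-2 + \left(2 + 2 t\right)\right)^{2} = \left(2 t\right)^{2} = 4 t^{2}$)
$\frac{1}{Y{\left(4 \left(f{\left(K{\left(3 \right)} \right)} + 6\right),15 \right)} - 362} = \frac{1}{4 \cdot 15^{2} - 362} = \frac{1}{4 \cdot 225 - 362} = \frac{1}{900 - 362} = \frac{1}{538}$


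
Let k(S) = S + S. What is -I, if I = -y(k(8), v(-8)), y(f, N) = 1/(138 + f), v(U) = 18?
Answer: 1/154 ≈ 0.0064935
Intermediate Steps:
k(S) = 2*S
I = -1/154 (I = -1/(138 + 2*8) = -1/(138 + 16) = -1/154 ≈ -0.0064935)
-I = -1*(-1/154) = 1/154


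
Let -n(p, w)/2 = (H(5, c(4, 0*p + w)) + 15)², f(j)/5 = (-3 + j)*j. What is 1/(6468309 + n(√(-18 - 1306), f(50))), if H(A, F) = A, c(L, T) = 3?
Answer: 1/6467509 ≈ 1.5462e-7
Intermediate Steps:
f(j) = 5*j*(-3 + j) (f(j) = 5*((-3 + j)*j) = 5*(j*(-3 + j)) = 5*j*(-3 + j))
n(p, w) = -800 (n(p, w) = -2*(5 + 15)² = -2*20² = -2*400 = -800)
1/(6468309 + n(√(-18 - 1306), f(50))) = 1/(6468309 - 800) = 1/6467509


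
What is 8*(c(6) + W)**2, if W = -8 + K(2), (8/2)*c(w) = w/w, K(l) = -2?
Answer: 1521/2 ≈ 760.50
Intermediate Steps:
c(w) = 1/4 (c(w) = (w/w)/4 = (1/4)*1 = 1/4)
W = -10 (W = -8 - 2 = -10)
8*(c(6) + W)**2 = 8*(1/4 - 10)**2 = 8*(-39/4)**2 = 8*(1521/16) = 1521/2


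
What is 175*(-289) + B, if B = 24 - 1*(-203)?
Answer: -50348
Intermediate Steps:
B = 227 (B = 24 + 203 = 227)
175*(-289) + B = 175*(-289) + 227 = -50575 + 227 = -50348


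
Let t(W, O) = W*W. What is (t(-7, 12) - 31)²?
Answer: 324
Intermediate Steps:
t(W, O) = W²
(t(-7, 12) - 31)² = ((-7)² - 31)² = (49 - 31)² = 18² = 324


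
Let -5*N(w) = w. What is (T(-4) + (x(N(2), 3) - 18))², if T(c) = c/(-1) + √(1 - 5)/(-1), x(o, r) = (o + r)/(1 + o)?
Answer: 805/9 + 116*I/3 ≈ 89.444 + 38.667*I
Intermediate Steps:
N(w) = -w/5
x(o, r) = (o + r)/(1 + o)
T(c) = -c - 2*I (T(c) = c*(-1) + √(-4)*(-1) = -c + (2*I)*(-1) = -c - 2*I)
(T(-4) + (x(N(2), 3) - 18))² = ((-1*(-4) - 2*I) + ((-⅕*2 + 3)/(1 - ⅕*2) - 18))² = ((4 - 2*I) + ((-⅖ + 3)/(1 - ⅖) - 18))² = ((4 - 2*I) + ((13/5)/(⅗) - 18))² = ((4 - 2*I) + ((5/3)*(13/5) - 18))² = ((4 - 2*I) + (13/3 - 18))² = ((4 - 2*I) - 41/3)² = (-29/3 - 2*I)²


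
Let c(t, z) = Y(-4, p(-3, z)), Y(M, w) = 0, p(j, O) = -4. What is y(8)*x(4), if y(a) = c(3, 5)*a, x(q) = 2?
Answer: 0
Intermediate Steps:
c(t, z) = 0
y(a) = 0 (y(a) = 0*a = 0)
y(8)*x(4) = 0*2 = 0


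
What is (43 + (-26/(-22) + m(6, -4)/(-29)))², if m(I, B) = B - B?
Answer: 236196/121 ≈ 1952.0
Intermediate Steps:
m(I, B) = 0
(43 + (-26/(-22) + m(6, -4)/(-29)))² = (43 + (-26/(-22) + 0/(-29)))² = (43 + (-26*(-1/22) + 0*(-1/29)))² = (43 + (13/11 + 0))² = (43 + 13/11)² = (486/11)² = 236196/121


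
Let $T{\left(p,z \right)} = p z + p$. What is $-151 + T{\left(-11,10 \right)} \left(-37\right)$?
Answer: $4326$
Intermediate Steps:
$T{\left(p,z \right)} = p + p z$
$-151 + T{\left(-11,10 \right)} \left(-37\right) = -151 + - 11 \left(1 + 10\right) \left(-37\right) = -151 + \left(-11\right) 11 \left(-37\right) = -151 - -4477 = -151 + 4477 = 4326$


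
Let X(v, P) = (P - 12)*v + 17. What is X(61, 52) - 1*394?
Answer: 2063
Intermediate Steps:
X(v, P) = 17 + v*(-12 + P) (X(v, P) = (-12 + P)*v + 17 = v*(-12 + P) + 17 = 17 + v*(-12 + P))
X(61, 52) - 1*394 = (17 - 12*61 + 52*61) - 1*394 = (17 - 732 + 3172) - 394 = 2457 - 394 = 2063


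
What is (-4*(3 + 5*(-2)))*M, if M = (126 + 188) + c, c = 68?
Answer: 10696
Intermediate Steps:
M = 382 (M = (126 + 188) + 68 = 314 + 68 = 382)
(-4*(3 + 5*(-2)))*M = -4*(3 + 5*(-2))*382 = -4*(3 - 10)*382 = -4*(-7)*382 = 28*382 = 10696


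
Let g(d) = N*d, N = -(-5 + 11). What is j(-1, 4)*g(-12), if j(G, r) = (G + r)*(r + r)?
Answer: 1728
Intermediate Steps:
N = -6 (N = -1*6 = -6)
g(d) = -6*d
j(G, r) = 2*r*(G + r) (j(G, r) = (G + r)*(2*r) = 2*r*(G + r))
j(-1, 4)*g(-12) = (2*4*(-1 + 4))*(-6*(-12)) = (2*4*3)*72 = 24*72 = 1728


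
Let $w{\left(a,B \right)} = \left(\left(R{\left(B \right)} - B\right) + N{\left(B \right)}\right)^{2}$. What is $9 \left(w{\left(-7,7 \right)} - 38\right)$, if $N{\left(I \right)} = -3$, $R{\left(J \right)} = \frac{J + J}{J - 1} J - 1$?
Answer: $-86$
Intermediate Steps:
$R{\left(J \right)} = -1 + \frac{2 J^{2}}{-1 + J}$ ($R{\left(J \right)} = \frac{2 J}{-1 + J} J - 1 = \frac{2 J^{2}}{-1 + J} - 1 = -1 + \frac{2 J^{2}}{-1 + J}$)
$w{\left(a,B \right)} = \left(-3 - B + \frac{1 - B + 2 B^{2}}{-1 + B}\right)^{2}$ ($w{\left(a,B \right)} = \left(\left(\frac{1 - B + 2 B^{2}}{-1 + B} - B\right) - 3\right)^{2} = \left(\left(- B + \frac{1 - B + 2 B^{2}}{-1 + B}\right) - 3\right)^{2} = \left(-3 - B + \frac{1 - B + 2 B^{2}}{-1 + B}\right)^{2}$)
$9 \left(w{\left(-7,7 \right)} - 38\right) = 9 \left(\frac{\left(-4 - 7^{2} + 3 \cdot 7\right)^{2}}{\left(-1 + 7\right)^{2}} - 38\right) = 9 \left(\frac{\left(-4 - 49 + 21\right)^{2}}{36} - 38\right) = 9 \left(\frac{\left(-32\right)^{2}}{36} - 38\right) = 9 \left(\frac{1}{36} \cdot 1024 - 38\right) = 9 \left(\frac{256}{9} - 38\right) = 9 \left(- \frac{86}{9}\right) = -86$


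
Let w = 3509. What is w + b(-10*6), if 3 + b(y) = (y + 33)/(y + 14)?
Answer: 161303/46 ≈ 3506.6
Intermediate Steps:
b(y) = -3 + (33 + y)/(14 + y) (b(y) = -3 + (y + 33)/(y + 14) = -3 + (33 + y)/(14 + y))
w + b(-10*6) = 3509 + (-9 - (-20)*6)/(14 - 10*6) = 3509 + (-9 - 2*(-60))/(14 - 60) = 3509 + (-9 + 120)/(-46) = 3509 - 1/46*111 = 3509 - 111/46 = 161303/46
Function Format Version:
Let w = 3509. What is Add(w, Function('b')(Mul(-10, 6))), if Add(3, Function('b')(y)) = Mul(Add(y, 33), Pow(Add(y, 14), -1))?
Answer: Rational(161303, 46) ≈ 3506.6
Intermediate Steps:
Function('b')(y) = Add(-3, Mul(Pow(Add(14, y), -1), Add(33, y))) (Function('b')(y) = Add(-3, Mul(Add(y, 33), Pow(Add(y, 14), -1))) = Add(-3, Mul(Add(33, y), Pow(Add(14, y), -1))) = Add(-3, Mul(Pow(Add(14, y), -1), Add(33, y))))
Add(w, Function('b')(Mul(-10, 6))) = Add(3509, Mul(Pow(Add(14, Mul(-10, 6)), -1), Add(-9, Mul(-2, Mul(-10, 6))))) = Add(3509, Mul(Pow(Add(14, -60), -1), Add(-9, Mul(-2, -60)))) = Add(3509, Mul(Pow(-46, -1), Add(-9, 120))) = Add(3509, Mul(Rational(-1, 46), 111)) = Add(3509, Rational(-111, 46)) = Rational(161303, 46)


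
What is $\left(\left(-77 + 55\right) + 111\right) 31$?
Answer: $2759$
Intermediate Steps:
$\left(\left(-77 + 55\right) + 111\right) 31 = \left(-22 + 111\right) 31 = 89 \cdot 31 = 2759$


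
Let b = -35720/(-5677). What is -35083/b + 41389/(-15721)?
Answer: -3132570103791/561554120 ≈ -5578.4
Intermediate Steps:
b = 35720/5677 (b = -35720*(-1/5677) = 35720/5677 ≈ 6.2921)
-35083/b + 41389/(-15721) = -35083/35720/5677 + 41389/(-15721) = -35083*5677/35720 + 41389*(-1/15721) = -199166191/35720 - 41389/15721 = -3132570103791/561554120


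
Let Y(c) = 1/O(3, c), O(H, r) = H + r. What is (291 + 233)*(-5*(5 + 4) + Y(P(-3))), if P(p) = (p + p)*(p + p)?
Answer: -919096/39 ≈ -23567.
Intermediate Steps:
P(p) = 4*p² (P(p) = (2*p)*(2*p) = 4*p²)
Y(c) = 1/(3 + c)
(291 + 233)*(-5*(5 + 4) + Y(P(-3))) = (291 + 233)*(-5*(5 + 4) + 1/(3 + 4*(-3)²)) = 524*(-5*9 + 1/(3 + 4*9)) = 524*(-45 + 1/(3 + 36)) = 524*(-45 + 1/39) = 524*(-1754/39) = -919096/39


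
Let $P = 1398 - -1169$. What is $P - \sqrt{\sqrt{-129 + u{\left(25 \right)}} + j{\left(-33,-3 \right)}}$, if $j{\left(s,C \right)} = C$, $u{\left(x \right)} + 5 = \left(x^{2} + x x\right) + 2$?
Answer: $2567 - \sqrt{-3 + \sqrt{1118}} \approx 2561.5$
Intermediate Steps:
$u{\left(x \right)} = -3 + 2 x^{2}$ ($u{\left(x \right)} = -5 + \left(\left(x^{2} + x x\right) + 2\right) = -5 + \left(\left(x^{2} + x^{2}\right) + 2\right) = -5 + \left(2 x^{2} + 2\right) = -5 + \left(2 + 2 x^{2}\right) = -3 + 2 x^{2}$)
$P = 2567$ ($P = 1398 + 1169 = 2567$)
$P - \sqrt{\sqrt{-129 + u{\left(25 \right)}} + j{\left(-33,-3 \right)}} = 2567 - \sqrt{\sqrt{-129 - \left(3 - 2 \cdot 25^{2}\right)} - 3} = 2567 - \sqrt{\sqrt{-129 + \left(-3 + 2 \cdot 625\right)} - 3} = 2567 - \sqrt{\sqrt{-129 + \left(-3 + 1250\right)} - 3} = 2567 - \sqrt{\sqrt{-129 + 1247} - 3} = 2567 - \sqrt{\sqrt{1118} - 3} = 2567 - \sqrt{-3 + \sqrt{1118}}$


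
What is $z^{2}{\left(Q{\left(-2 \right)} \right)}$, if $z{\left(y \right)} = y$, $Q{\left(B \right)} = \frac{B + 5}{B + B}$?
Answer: $\frac{9}{16} \approx 0.5625$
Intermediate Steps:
$Q{\left(B \right)} = \frac{5 + B}{2 B}$
$z^{2}{\left(Q{\left(-2 \right)} \right)} = \left(\frac{5 - 2}{2 \left(-2\right)}\right)^{2} = \left(\frac{1}{2} \left(- \frac{1}{2}\right) 3\right)^{2} = \left(- \frac{3}{4}\right)^{2} = \frac{9}{16}$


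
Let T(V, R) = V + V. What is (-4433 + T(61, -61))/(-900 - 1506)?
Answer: 1437/802 ≈ 1.7918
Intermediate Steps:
T(V, R) = 2*V
(-4433 + T(61, -61))/(-900 - 1506) = (-4433 + 2*61)/(-900 - 1506) = (-4433 + 122)/(-2406) = -4311*(-1/2406) = 1437/802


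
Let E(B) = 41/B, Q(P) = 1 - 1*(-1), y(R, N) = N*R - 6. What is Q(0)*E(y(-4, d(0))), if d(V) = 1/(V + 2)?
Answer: -41/4 ≈ -10.250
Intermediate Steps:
d(V) = 1/(2 + V)
y(R, N) = -6 + N*R
Q(P) = 2 (Q(P) = 1 + 1 = 2)
Q(0)*E(y(-4, d(0))) = 2*(41/(-6 - 4/(2 + 0))) = 2*(41/(-6 - 4/2)) = 2*(41/(-6 + (½)*(-4))) = 2*(41/(-6 - 2)) = 2*(41/(-8)) = 2*(41*(-⅛)) = 2*(-41/8) = -41/4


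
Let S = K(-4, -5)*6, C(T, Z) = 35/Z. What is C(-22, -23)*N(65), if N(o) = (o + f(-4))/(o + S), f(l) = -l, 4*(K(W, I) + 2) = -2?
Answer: -21/10 ≈ -2.1000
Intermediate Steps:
K(W, I) = -5/2 (K(W, I) = -2 + (¼)*(-2) = -2 - ½ = -5/2)
S = -15 (S = -5/2*6 = -15)
N(o) = (4 + o)/(-15 + o) (N(o) = (o - 1*(-4))/(o - 15) = (o + 4)/(-15 + o) = (4 + o)/(-15 + o))
C(-22, -23)*N(65) = (35/(-23))*((4 + 65)/(-15 + 65)) = (35*(-1/23))*(69/50) = -7*69/230 = -35/23*69/50 = -21/10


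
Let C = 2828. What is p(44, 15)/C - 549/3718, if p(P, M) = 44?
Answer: -347245/2628626 ≈ -0.13210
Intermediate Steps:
p(44, 15)/C - 549/3718 = 44/2828 - 549/3718 = 44*(1/2828) - 549*1/3718 = 11/707 - 549/3718 = -347245/2628626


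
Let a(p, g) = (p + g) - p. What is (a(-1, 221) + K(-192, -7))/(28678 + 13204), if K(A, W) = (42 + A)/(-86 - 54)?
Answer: 3109/586348 ≈ 0.0053023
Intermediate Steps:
a(p, g) = g (a(p, g) = (g + p) - p = g)
K(A, W) = -3/10 - A/140 (K(A, W) = (42 + A)/(-140) = (42 + A)*(-1/140) = -3/10 - A/140)
(a(-1, 221) + K(-192, -7))/(28678 + 13204) = (221 + (-3/10 - 1/140*(-192)))/(28678 + 13204) = (221 + (-3/10 + 48/35))/41882 = (221 + 15/14)*(1/41882) = (3109/14)*(1/41882) = 3109/586348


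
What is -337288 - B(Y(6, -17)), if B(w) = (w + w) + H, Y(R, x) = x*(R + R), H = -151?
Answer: -336729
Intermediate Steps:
Y(R, x) = 2*R*x (Y(R, x) = x*(2*R) = 2*R*x)
B(w) = -151 + 2*w (B(w) = (w + w) - 151 = 2*w - 151 = -151 + 2*w)
-337288 - B(Y(6, -17)) = -337288 - (-151 + 2*(2*6*(-17))) = -337288 - (-151 + 2*(-204)) = -337288 - (-151 - 408) = -337288 - 1*(-559) = -337288 + 559 = -336729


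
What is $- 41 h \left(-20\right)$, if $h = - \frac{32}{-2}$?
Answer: $13120$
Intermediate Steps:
$h = 16$ ($h = \left(-32\right) \left(- \frac{1}{2}\right) = 16$)
$- 41 h \left(-20\right) = \left(-41\right) 16 \left(-20\right) = \left(-656\right) \left(-20\right) = 13120$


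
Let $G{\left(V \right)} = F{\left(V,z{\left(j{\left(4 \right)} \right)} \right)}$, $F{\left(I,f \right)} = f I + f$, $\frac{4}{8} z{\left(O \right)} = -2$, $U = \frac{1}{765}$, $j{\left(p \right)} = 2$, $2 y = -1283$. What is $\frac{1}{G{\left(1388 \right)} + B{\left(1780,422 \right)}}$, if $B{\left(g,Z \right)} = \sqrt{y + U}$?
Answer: $- \frac{8500680}{47230759573} - \frac{3 i \sqrt{166853810}}{47230759573} \approx -0.00017998 - 8.2047 \cdot 10^{-7} i$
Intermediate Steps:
$y = - \frac{1283}{2}$ ($y = \frac{1}{2} \left(-1283\right) = - \frac{1283}{2} \approx -641.5$)
$U = \frac{1}{765} \approx 0.0013072$
$z{\left(O \right)} = -4$ ($z{\left(O \right)} = 2 \left(-2\right) = -4$)
$F{\left(I,f \right)} = f + I f$ ($F{\left(I,f \right)} = I f + f = f + I f$)
$B{\left(g,Z \right)} = \frac{i \sqrt{166853810}}{510}$ ($B{\left(g,Z \right)} = \sqrt{- \frac{1283}{2} + \frac{1}{765}} = \sqrt{- \frac{981493}{1530}} = \frac{i \sqrt{166853810}}{510}$)
$G{\left(V \right)} = -4 - 4 V$ ($G{\left(V \right)} = - 4 \left(1 + V\right) = -4 - 4 V$)
$\frac{1}{G{\left(1388 \right)} + B{\left(1780,422 \right)}} = \frac{1}{\left(-4 - 5552\right) + \frac{i \sqrt{166853810}}{510}} = \frac{1}{-5556 + \frac{i \sqrt{166853810}}{510}}$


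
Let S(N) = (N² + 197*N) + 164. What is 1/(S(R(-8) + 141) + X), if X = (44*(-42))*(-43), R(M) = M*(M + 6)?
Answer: 1/135206 ≈ 7.3961e-6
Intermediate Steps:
R(M) = M*(6 + M)
X = 79464 (X = -1848*(-43) = 79464)
S(N) = 164 + N² + 197*N
1/(S(R(-8) + 141) + X) = 1/((164 + (-8*(6 - 8) + 141)² + 197*(-8*(6 - 8) + 141)) + 79464) = 1/((164 + (-8*(-2) + 141)² + 197*(-8*(-2) + 141)) + 79464) = 1/((164 + (16 + 141)² + 197*(16 + 141)) + 79464) = 1/((164 + 157² + 197*157) + 79464) = 1/((164 + 24649 + 30929) + 79464) = 1/(55742 + 79464) = 1/135206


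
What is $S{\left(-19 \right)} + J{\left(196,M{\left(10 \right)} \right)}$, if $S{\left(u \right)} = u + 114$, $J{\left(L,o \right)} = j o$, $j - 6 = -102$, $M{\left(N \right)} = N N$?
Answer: $-9505$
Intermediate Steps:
$M{\left(N \right)} = N^{2}$
$j = -96$ ($j = 6 - 102 = -96$)
$J{\left(L,o \right)} = - 96 o$
$S{\left(u \right)} = 114 + u$
$S{\left(-19 \right)} + J{\left(196,M{\left(10 \right)} \right)} = \left(114 - 19\right) - 96 \cdot 10^{2} = 95 - 9600 = -9505$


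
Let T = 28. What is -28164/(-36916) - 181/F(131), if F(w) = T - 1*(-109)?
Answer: -705832/1264373 ≈ -0.55825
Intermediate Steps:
F(w) = 137 (F(w) = 28 - 1*(-109) = 28 + 109 = 137)
-28164/(-36916) - 181/F(131) = -28164/(-36916) - 181/137 = -28164*(-1/36916) - 181*1/137 = 7041/9229 - 181/137 = -705832/1264373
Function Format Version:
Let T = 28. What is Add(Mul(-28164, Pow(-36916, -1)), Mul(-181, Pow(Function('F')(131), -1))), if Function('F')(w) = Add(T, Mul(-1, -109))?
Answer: Rational(-705832, 1264373) ≈ -0.55825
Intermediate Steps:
Function('F')(w) = 137 (Function('F')(w) = Add(28, Mul(-1, -109)) = Add(28, 109) = 137)
Add(Mul(-28164, Pow(-36916, -1)), Mul(-181, Pow(Function('F')(131), -1))) = Add(Mul(-28164, Pow(-36916, -1)), Mul(-181, Pow(137, -1))) = Add(Mul(-28164, Rational(-1, 36916)), Mul(-181, Rational(1, 137))) = Add(Rational(7041, 9229), Rational(-181, 137)) = Rational(-705832, 1264373)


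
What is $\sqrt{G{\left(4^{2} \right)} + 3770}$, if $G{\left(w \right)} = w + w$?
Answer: $\sqrt{3802} \approx 61.66$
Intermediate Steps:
$G{\left(w \right)} = 2 w$
$\sqrt{G{\left(4^{2} \right)} + 3770} = \sqrt{2 \cdot 4^{2} + 3770} = \sqrt{2 \cdot 16 + 3770} = \sqrt{32 + 3770} = \sqrt{3802}$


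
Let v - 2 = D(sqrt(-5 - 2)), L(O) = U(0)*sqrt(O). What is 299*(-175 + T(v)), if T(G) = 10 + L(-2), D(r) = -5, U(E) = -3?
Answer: -49335 - 897*I*sqrt(2) ≈ -49335.0 - 1268.5*I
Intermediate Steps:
L(O) = -3*sqrt(O)
v = -3 (v = 2 - 5 = -3)
T(G) = 10 - 3*I*sqrt(2)
299*(-175 + T(v)) = 299*(-175 + (10 - 3*I*sqrt(2))) = 299*(-165 - 3*I*sqrt(2)) = -49335 - 897*I*sqrt(2)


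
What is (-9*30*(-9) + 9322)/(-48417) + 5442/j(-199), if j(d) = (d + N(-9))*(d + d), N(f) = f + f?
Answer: -375743959/2090791311 ≈ -0.17971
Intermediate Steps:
N(f) = 2*f
j(d) = 2*d*(-18 + d) (j(d) = (d + 2*(-9))*(d + d) = (d - 18)*(2*d) = (-18 + d)*(2*d) = 2*d*(-18 + d))
(-9*30*(-9) + 9322)/(-48417) + 5442/j(-199) = (-9*30*(-9) + 9322)/(-48417) + 5442/((2*(-199)*(-18 - 199))) = (-270*(-9) + 9322)*(-1/48417) + 5442/((2*(-199)*(-217))) = (2430 + 9322)*(-1/48417) + 5442/86366 = 11752*(-1/48417) + 5442*(1/86366) = -11752/48417 + 2721/43183 = -375743959/2090791311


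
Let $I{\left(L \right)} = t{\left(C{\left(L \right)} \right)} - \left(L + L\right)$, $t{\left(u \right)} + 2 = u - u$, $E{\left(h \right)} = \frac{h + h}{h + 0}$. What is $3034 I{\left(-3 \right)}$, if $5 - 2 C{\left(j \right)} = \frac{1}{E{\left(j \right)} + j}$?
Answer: $12136$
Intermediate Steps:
$E{\left(h \right)} = 2$ ($E{\left(h \right)} = \frac{2 h}{h} = 2$)
$C{\left(j \right)} = \frac{5}{2} - \frac{1}{2 \left(2 + j\right)}$
$t{\left(u \right)} = -2$ ($t{\left(u \right)} = -2 + \left(u - u\right) = -2 + 0 = -2$)
$I{\left(L \right)} = -2 - 2 L$ ($I{\left(L \right)} = -2 - \left(L + L\right) = -2 - 2 L$)
$3034 I{\left(-3 \right)} = 3034 \left(-2 - -6\right) = 3034 \left(-2 + 6\right) = 3034 \cdot 4 = 12136$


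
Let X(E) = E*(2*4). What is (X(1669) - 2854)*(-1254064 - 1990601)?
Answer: -34062493170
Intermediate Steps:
X(E) = 8*E (X(E) = E*8 = 8*E)
(X(1669) - 2854)*(-1254064 - 1990601) = (8*1669 - 2854)*(-1254064 - 1990601) = (13352 - 2854)*(-3244665) = 10498*(-3244665) = -34062493170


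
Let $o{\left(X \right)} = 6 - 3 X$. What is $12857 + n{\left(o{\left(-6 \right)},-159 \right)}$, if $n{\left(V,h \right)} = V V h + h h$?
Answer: $-53446$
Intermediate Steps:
$n{\left(V,h \right)} = h^{2} + h V^{2}$ ($n{\left(V,h \right)} = V^{2} h + h^{2} = h V^{2} + h^{2} = h^{2} + h V^{2}$)
$12857 + n{\left(o{\left(-6 \right)},-159 \right)} = 12857 - 159 \left(-159 + \left(6 - -18\right)^{2}\right) = 12857 - 159 \left(-159 + \left(6 + 18\right)^{2}\right) = 12857 - 159 \left(-159 + 24^{2}\right) = 12857 - 159 \left(-159 + 576\right) = 12857 - 66303 = -53446$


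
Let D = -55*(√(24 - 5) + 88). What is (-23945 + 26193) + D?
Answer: -2592 - 55*√19 ≈ -2831.7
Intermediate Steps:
D = -4840 - 55*√19 (D = -55*(√19 + 88) = -55*(88 + √19) = -4840 - 55*√19 ≈ -5079.7)
(-23945 + 26193) + D = (-23945 + 26193) + (-4840 - 55*√19) = 2248 + (-4840 - 55*√19) = -2592 - 55*√19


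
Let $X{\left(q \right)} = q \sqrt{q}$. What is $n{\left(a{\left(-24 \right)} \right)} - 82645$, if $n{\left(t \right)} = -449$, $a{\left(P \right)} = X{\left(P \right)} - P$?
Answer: $-83094$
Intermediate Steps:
$X{\left(q \right)} = q^{\frac{3}{2}}$
$a{\left(P \right)} = P^{\frac{3}{2}} - P$
$n{\left(a{\left(-24 \right)} \right)} - 82645 = -449 - 82645 = -83094$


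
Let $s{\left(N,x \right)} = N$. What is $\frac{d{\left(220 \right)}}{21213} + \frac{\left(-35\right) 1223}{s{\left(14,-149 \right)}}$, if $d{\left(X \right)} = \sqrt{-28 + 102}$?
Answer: $- \frac{6115}{2} + \frac{\sqrt{74}}{21213} \approx -3057.5$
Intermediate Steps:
$d{\left(X \right)} = \sqrt{74}$
$\frac{d{\left(220 \right)}}{21213} + \frac{\left(-35\right) 1223}{s{\left(14,-149 \right)}} = \frac{\sqrt{74}}{21213} + \frac{\left(-35\right) 1223}{14} = \sqrt{74} \cdot \frac{1}{21213} - \frac{6115}{2} = \frac{\sqrt{74}}{21213} - \frac{6115}{2} = - \frac{6115}{2} + \frac{\sqrt{74}}{21213}$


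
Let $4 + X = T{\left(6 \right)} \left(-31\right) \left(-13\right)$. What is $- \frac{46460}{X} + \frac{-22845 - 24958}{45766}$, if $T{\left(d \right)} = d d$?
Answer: $- \frac{3596458}{846671} \approx -4.2478$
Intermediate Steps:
$T{\left(d \right)} = d^{2}$
$X = 14504$ ($X = -4 + 6^{2} \left(-31\right) \left(-13\right) = -4 + 36 \left(-31\right) \left(-13\right) = -4 - -14508 = -4 + 14508 = 14504$)
$- \frac{46460}{X} + \frac{-22845 - 24958}{45766} = - \frac{46460}{14504} + \frac{-22845 - 24958}{45766} = \left(-46460\right) \frac{1}{14504} - \frac{6829}{6538} = - \frac{11615}{3626} - \frac{6829}{6538} = - \frac{3596458}{846671}$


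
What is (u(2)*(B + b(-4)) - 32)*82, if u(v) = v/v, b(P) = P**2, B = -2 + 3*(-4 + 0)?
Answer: -2460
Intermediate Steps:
B = -14 (B = -2 + 3*(-4) = -2 - 12 = -14)
u(v) = 1
(u(2)*(B + b(-4)) - 32)*82 = (1*(-14 + (-4)**2) - 32)*82 = (1*(-14 + 16) - 32)*82 = (1*2 - 32)*82 = (2 - 32)*82 = -30*82 = -2460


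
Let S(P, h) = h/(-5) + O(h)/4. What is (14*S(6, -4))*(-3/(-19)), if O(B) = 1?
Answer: 441/190 ≈ 2.3211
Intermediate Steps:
S(P, h) = ¼ - h/5 (S(P, h) = h/(-5) + 1/4 = h*(-⅕) + 1*(¼) = -h/5 + ¼ = ¼ - h/5)
(14*S(6, -4))*(-3/(-19)) = (14*(¼ - ⅕*(-4)))*(-3/(-19)) = (14*(¼ + ⅘))*(-3*(-1/19)) = (14*(21/20))*(3/19) = (147/10)*(3/19) = 441/190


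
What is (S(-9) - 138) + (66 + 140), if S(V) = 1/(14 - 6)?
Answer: 545/8 ≈ 68.125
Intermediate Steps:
S(V) = ⅛ (S(V) = 1/8 = ⅛)
(S(-9) - 138) + (66 + 140) = (⅛ - 138) + (66 + 140) = -1103/8 + 206 = 545/8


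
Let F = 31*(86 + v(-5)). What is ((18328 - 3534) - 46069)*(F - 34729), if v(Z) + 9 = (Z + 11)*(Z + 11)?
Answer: 976593150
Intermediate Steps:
v(Z) = -9 + (11 + Z)² (v(Z) = -9 + (Z + 11)*(Z + 11) = -9 + (11 + Z)*(11 + Z) = -9 + (11 + Z)²)
F = 3503 (F = 31*(86 + (-9 + (11 - 5)²)) = 31*(86 + (-9 + 6²)) = 31*(86 + (-9 + 36)) = 31*(86 + 27) = 31*113 = 3503)
((18328 - 3534) - 46069)*(F - 34729) = ((18328 - 3534) - 46069)*(3503 - 34729) = (14794 - 46069)*(-31226) = -31275*(-31226) = 976593150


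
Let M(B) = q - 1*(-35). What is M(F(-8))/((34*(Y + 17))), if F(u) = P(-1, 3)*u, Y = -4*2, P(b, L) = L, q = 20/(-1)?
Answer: 5/102 ≈ 0.049020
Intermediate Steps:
q = -20 (q = 20*(-1) = -20)
Y = -8
F(u) = 3*u
M(B) = 15 (M(B) = -20 - 1*(-35) = -20 + 35 = 15)
M(F(-8))/((34*(Y + 17))) = 15/((34*(-8 + 17))) = 15/((34*9)) = 15/306 = 15*(1/306) = 5/102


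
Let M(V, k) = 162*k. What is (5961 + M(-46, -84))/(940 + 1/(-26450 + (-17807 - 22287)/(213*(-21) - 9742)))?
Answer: -2874864078432/353389842425 ≈ -8.1351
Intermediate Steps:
(5961 + M(-46, -84))/(940 + 1/(-26450 + (-17807 - 22287)/(213*(-21) - 9742))) = (5961 + 162*(-84))/(940 + 1/(-26450 + (-17807 - 22287)/(213*(-21) - 9742))) = (5961 - 13608)/(940 + 1/(-26450 - 40094/(-4473 - 9742))) = -7647/(940 + 1/(-26450 - 40094/(-14215))) = -7647/(940 + 1/(-26450 - 40094*(-1/14215))) = -7647/(940 + 1/(-26450 + 40094/14215)) = -7647/(940 + 1/(-375946656/14215)) = -7647/(940 - 14215/375946656) = -7647/353389842425/375946656 = -7647*375946656/353389842425 = -2874864078432/353389842425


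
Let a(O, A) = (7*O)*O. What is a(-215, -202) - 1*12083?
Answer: 311492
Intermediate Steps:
a(O, A) = 7*O²
a(-215, -202) - 1*12083 = 7*(-215)² - 1*12083 = 7*46225 - 12083 = 323575 - 12083 = 311492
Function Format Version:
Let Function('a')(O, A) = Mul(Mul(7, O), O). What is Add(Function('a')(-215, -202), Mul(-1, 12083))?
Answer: 311492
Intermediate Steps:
Function('a')(O, A) = Mul(7, Pow(O, 2))
Add(Function('a')(-215, -202), Mul(-1, 12083)) = Add(Mul(7, Pow(-215, 2)), Mul(-1, 12083)) = Add(Mul(7, 46225), -12083) = Add(323575, -12083) = 311492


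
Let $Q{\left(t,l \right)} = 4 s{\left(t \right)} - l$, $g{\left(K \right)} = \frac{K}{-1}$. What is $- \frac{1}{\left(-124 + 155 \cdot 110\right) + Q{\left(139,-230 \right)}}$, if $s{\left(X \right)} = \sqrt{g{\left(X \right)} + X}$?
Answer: $- \frac{1}{17156} \approx -5.8289 \cdot 10^{-5}$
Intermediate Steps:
$g{\left(K \right)} = - K$ ($g{\left(K \right)} = K \left(-1\right) = - K$)
$s{\left(X \right)} = 0$ ($s{\left(X \right)} = \sqrt{- X + X} = \sqrt{0} = 0$)
$Q{\left(t,l \right)} = - l$ ($Q{\left(t,l \right)} = 4 \cdot 0 - l = 0 - l = - l$)
$- \frac{1}{\left(-124 + 155 \cdot 110\right) + Q{\left(139,-230 \right)}} = - \frac{1}{\left(-124 + 155 \cdot 110\right) - -230} = - \frac{1}{\left(-124 + 17050\right) + 230} = - \frac{1}{16926 + 230} = - \frac{1}{17156}$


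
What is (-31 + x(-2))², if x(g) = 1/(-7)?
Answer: 47524/49 ≈ 969.88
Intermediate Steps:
x(g) = -⅐
(-31 + x(-2))² = (-31 - ⅐)² = (-218/7)² = 47524/49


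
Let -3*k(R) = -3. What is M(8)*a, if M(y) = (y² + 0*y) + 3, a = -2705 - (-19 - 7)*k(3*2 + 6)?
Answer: -179493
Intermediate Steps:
k(R) = 1 (k(R) = -⅓*(-3) = 1)
a = -2679 (a = -2705 - (-19 - 7) = -2705 - (-26) = -2705 - 1*(-26) = -2705 + 26 = -2679)
M(y) = 3 + y² (M(y) = (y² + 0) + 3 = y² + 3 = 3 + y²)
M(8)*a = (3 + 8²)*(-2679) = (3 + 64)*(-2679) = 67*(-2679) = -179493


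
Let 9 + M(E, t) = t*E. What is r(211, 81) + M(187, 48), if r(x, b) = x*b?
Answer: 26058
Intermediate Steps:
r(x, b) = b*x
M(E, t) = -9 + E*t (M(E, t) = -9 + t*E = -9 + E*t)
r(211, 81) + M(187, 48) = 81*211 + (-9 + 187*48) = 17091 + (-9 + 8976) = 17091 + 8967 = 26058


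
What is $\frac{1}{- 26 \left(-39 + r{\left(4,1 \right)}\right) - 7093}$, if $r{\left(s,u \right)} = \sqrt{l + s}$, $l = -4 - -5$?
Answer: $- \frac{6079}{36950861} + \frac{26 \sqrt{5}}{36950861} \approx -0.00016294$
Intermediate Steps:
$l = 1$ ($l = -4 + 5 = 1$)
$r{\left(s,u \right)} = \sqrt{1 + s}$
$\frac{1}{- 26 \left(-39 + r{\left(4,1 \right)}\right) - 7093} = \frac{1}{- 26 \left(-39 + \sqrt{1 + 4}\right) - 7093} = \frac{1}{- 26 \left(-39 + \sqrt{5}\right) - 7093} = \frac{1}{\left(1014 - 26 \sqrt{5}\right) - 7093} = \frac{1}{-6079 - 26 \sqrt{5}}$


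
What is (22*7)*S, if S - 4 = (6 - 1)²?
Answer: 4466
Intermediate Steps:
S = 29 (S = 4 + (6 - 1)² = 4 + 5² = 4 + 25 = 29)
(22*7)*S = (22*7)*29 = 154*29 = 4466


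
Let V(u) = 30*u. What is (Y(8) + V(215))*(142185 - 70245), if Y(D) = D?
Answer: 464588520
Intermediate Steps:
(Y(8) + V(215))*(142185 - 70245) = (8 + 30*215)*(142185 - 70245) = (8 + 6450)*71940 = 6458*71940 = 464588520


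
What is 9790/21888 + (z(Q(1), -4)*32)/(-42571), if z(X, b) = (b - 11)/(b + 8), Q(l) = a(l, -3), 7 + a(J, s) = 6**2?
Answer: 209698325/465897024 ≈ 0.45010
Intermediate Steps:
a(J, s) = 29 (a(J, s) = -7 + 6**2 = -7 + 36 = 29)
Q(l) = 29
z(X, b) = (-11 + b)/(8 + b)
9790/21888 + (z(Q(1), -4)*32)/(-42571) = 9790/21888 + (((-11 - 4)/(8 - 4))*32)/(-42571) = 9790*(1/21888) + ((-15/4)*32)*(-1/42571) = 4895/10944 + (((1/4)*(-15))*32)*(-1/42571) = 4895/10944 - 15/4*32*(-1/42571) = 4895/10944 - 120*(-1/42571) = 4895/10944 + 120/42571 = 209698325/465897024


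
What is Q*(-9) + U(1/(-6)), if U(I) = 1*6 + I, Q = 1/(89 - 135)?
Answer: 416/69 ≈ 6.0290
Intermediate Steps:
Q = -1/46 (Q = 1/(-46) = -1/46 ≈ -0.021739)
U(I) = 6 + I
Q*(-9) + U(1/(-6)) = -1/46*(-9) + (6 + 1/(-6)) = 9/46 + (6 - ⅙) = 9/46 + 35/6 = 416/69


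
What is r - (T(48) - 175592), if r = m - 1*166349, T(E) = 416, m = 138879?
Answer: 147706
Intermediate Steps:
r = -27470 (r = 138879 - 1*166349 = 138879 - 166349 = -27470)
r - (T(48) - 175592) = -27470 - (416 - 175592) = -27470 - 1*(-175176) = -27470 + 175176 = 147706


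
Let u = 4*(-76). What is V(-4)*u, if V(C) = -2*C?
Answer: -2432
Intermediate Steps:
u = -304
V(-4)*u = -2*(-4)*(-304) = 8*(-304) = -2432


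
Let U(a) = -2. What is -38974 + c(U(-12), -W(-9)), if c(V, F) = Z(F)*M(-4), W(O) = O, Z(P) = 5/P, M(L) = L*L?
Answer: -350686/9 ≈ -38965.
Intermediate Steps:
M(L) = L²
c(V, F) = 80/F (c(V, F) = (5/F)*(-4)² = (5/F)*16 = 80/F)
-38974 + c(U(-12), -W(-9)) = -38974 + 80/((-1*(-9))) = -38974 + 80/9 = -350686/9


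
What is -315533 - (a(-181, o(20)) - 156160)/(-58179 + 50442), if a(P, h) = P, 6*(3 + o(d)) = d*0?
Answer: -2441435162/7737 ≈ -3.1555e+5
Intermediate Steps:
o(d) = -3 (o(d) = -3 + (d*0)/6 = -3 + (⅙)*0 = -3 + 0 = -3)
-315533 - (a(-181, o(20)) - 156160)/(-58179 + 50442) = -315533 - (-181 - 156160)/(-58179 + 50442) = -315533 - (-156341)/(-7737) = -315533 - (-156341)*(-1)/7737 = -315533 - 1*156341/7737 = -315533 - 156341/7737 = -2441435162/7737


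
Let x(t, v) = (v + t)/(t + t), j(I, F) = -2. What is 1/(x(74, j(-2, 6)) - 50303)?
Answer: -37/1861193 ≈ -1.9880e-5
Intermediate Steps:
x(t, v) = (t + v)/(2*t) (x(t, v) = (t + v)/((2*t)) = (t + v)*(1/(2*t)) = (t + v)/(2*t))
1/(x(74, j(-2, 6)) - 50303) = 1/((½)*(74 - 2)/74 - 50303) = 1/((½)*(1/74)*72 - 50303) = 1/(18/37 - 50303) = 1/(-1861193/37) = -37/1861193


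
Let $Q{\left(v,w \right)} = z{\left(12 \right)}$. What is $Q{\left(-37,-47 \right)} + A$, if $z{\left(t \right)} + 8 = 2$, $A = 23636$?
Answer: $23630$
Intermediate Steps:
$z{\left(t \right)} = -6$ ($z{\left(t \right)} = -8 + 2 = -6$)
$Q{\left(v,w \right)} = -6$
$Q{\left(-37,-47 \right)} + A = -6 + 23636 = 23630$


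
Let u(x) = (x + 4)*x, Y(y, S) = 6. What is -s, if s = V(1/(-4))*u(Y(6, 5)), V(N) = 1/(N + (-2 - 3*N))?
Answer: 40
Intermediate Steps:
u(x) = x*(4 + x) (u(x) = (4 + x)*x = x*(4 + x))
V(N) = 1/(-2 - 2*N)
s = -40 (s = (-1/(2 + 2/(-4)))*(6*(4 + 6)) = (-1/(2 + 2*(-1/4)))*(6*10) = -1/(2 - 1/2)*60 = -1/3/2*60 = -1*2/3*60 = -2/3*60 = -40)
-s = -1*(-40) = 40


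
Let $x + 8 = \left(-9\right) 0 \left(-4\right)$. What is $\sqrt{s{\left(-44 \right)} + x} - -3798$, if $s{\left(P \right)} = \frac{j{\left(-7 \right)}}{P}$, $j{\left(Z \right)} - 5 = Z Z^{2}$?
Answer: $3798 + \frac{i \sqrt{154}}{22} \approx 3798.0 + 0.56408 i$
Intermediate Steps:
$j{\left(Z \right)} = 5 + Z^{3}$ ($j{\left(Z \right)} = 5 + Z Z^{2} = 5 + Z^{3}$)
$x = -8$ ($x = -8 + \left(-9\right) 0 \left(-4\right) = -8 + 0 \left(-4\right) = -8 + 0 = -8$)
$s{\left(P \right)} = - \frac{338}{P}$ ($s{\left(P \right)} = \frac{5 + \left(-7\right)^{3}}{P} = \frac{5 - 343}{P} = - \frac{338}{P}$)
$\sqrt{s{\left(-44 \right)} + x} - -3798 = \sqrt{- \frac{338}{-44} - 8} - -3798 = \sqrt{\left(-338\right) \left(- \frac{1}{44}\right) - 8} + 3798 = \sqrt{\frac{169}{22} - 8} + 3798 = \sqrt{- \frac{7}{22}} + 3798 = \frac{i \sqrt{154}}{22} + 3798 = 3798 + \frac{i \sqrt{154}}{22}$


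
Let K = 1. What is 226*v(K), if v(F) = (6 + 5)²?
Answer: 27346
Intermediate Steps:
v(F) = 121 (v(F) = 11² = 121)
226*v(K) = 226*121 = 27346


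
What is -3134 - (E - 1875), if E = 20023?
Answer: -21282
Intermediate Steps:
-3134 - (E - 1875) = -3134 - (20023 - 1875) = -3134 - 1*18148 = -3134 - 18148 = -21282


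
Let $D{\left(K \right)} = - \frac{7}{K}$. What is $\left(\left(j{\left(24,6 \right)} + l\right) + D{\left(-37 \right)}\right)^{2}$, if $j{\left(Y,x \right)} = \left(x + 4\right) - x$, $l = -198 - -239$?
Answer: $\frac{2795584}{1369} \approx 2042.1$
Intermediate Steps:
$l = 41$ ($l = -198 + 239 = 41$)
$j{\left(Y,x \right)} = 4$ ($j{\left(Y,x \right)} = \left(4 + x\right) - x = 4$)
$\left(\left(j{\left(24,6 \right)} + l\right) + D{\left(-37 \right)}\right)^{2} = \left(\left(4 + 41\right) - \frac{7}{-37}\right)^{2} = \left(45 - - \frac{7}{37}\right)^{2} = \left(45 + \frac{7}{37}\right)^{2} = \left(\frac{1672}{37}\right)^{2} = \frac{2795584}{1369}$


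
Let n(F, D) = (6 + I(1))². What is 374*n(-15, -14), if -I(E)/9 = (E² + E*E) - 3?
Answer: 84150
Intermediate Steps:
I(E) = 27 - 18*E² (I(E) = -9*((E² + E*E) - 3) = -9*((E² + E²) - 3) = -9*(2*E² - 3) = -9*(-3 + 2*E²) = 27 - 18*E²)
n(F, D) = 225 (n(F, D) = (6 + (27 - 18*1²))² = (6 + (27 - 18*1))² = (6 + (27 - 18))² = (6 + 9)² = 15² = 225)
374*n(-15, -14) = 374*225 = 84150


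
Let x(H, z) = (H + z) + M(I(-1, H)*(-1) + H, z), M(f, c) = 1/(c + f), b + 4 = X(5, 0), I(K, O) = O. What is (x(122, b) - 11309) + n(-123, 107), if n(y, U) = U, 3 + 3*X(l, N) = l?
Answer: -332509/30 ≈ -11084.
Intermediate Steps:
X(l, N) = -1 + l/3
b = -10/3 (b = -4 + (-1 + (⅓)*5) = -4 + (-1 + 5/3) = -4 + ⅔ = -10/3 ≈ -3.3333)
x(H, z) = H + z + 1/z (x(H, z) = (H + z) + 1/(z + (H*(-1) + H)) = (H + z) + 1/(z + (-H + H)) = (H + z) + 1/(z + 0) = (H + z) + 1/z = H + z + 1/z)
(x(122, b) - 11309) + n(-123, 107) = ((122 - 10/3 + 1/(-10/3)) - 11309) + 107 = ((122 - 10/3 - 3/10) - 11309) + 107 = (3551/30 - 11309) + 107 = -335719/30 + 107 = -332509/30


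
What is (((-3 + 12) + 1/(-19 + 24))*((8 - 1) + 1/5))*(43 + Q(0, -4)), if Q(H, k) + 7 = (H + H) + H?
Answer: 59616/25 ≈ 2384.6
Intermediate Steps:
Q(H, k) = -7 + 3*H (Q(H, k) = -7 + ((H + H) + H) = -7 + (2*H + H) = -7 + 3*H)
(((-3 + 12) + 1/(-19 + 24))*((8 - 1) + 1/5))*(43 + Q(0, -4)) = (((-3 + 12) + 1/(-19 + 24))*((8 - 1) + 1/5))*(43 + (-7 + 3*0)) = ((9 + 1/5)*(7 + ⅕))*(43 + (-7 + 0)) = ((9 + ⅕)*(36/5))*(43 - 7) = ((46/5)*(36/5))*36 = (1656/25)*36 = 59616/25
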